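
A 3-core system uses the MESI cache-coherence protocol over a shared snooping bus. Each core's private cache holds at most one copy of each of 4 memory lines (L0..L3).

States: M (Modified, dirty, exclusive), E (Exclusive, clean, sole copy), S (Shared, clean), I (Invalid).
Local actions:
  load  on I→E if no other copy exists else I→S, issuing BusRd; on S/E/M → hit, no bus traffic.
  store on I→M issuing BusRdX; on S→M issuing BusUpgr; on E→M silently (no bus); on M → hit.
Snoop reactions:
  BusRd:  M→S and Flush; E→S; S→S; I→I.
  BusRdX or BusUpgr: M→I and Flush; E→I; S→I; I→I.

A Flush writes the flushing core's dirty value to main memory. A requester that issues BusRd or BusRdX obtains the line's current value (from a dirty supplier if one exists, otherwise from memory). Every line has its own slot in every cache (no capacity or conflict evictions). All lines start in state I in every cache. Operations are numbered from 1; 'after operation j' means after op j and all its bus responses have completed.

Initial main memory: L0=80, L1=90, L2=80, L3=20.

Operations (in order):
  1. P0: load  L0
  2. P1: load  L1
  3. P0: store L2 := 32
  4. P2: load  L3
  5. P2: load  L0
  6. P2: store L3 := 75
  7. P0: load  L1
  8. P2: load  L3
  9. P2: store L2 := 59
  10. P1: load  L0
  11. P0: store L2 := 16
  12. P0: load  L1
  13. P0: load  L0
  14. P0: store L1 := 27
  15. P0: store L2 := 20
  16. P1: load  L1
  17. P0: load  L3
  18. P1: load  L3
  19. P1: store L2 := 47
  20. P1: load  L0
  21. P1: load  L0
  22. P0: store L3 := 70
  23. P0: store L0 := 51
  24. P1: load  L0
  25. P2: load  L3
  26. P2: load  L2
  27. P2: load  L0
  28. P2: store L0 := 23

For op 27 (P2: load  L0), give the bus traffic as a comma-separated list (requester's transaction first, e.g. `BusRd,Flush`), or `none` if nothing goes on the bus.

bus = BusRd

step 1: P0: load  L0  ⟶  EII  (L0)  txn=BusRd  M[L0]=80
step 2: P1: load  L1  ⟶  IEI  (L1)  txn=BusRd  M[L1]=90
step 3: P0: store L2 := 32  ⟶  MII  (L2)  txn=BusRdX  M[L2]=80
step 4: P2: load  L3  ⟶  IIE  (L3)  txn=BusRd  M[L3]=20
step 5: P2: load  L0  ⟶  SIS  (L0)  txn=BusRd  M[L0]=80
step 6: P2: store L3 := 75  ⟶  IIM  (L3)  txn=∅  M[L3]=20
step 7: P0: load  L1  ⟶  SSI  (L1)  txn=BusRd  M[L1]=90
step 8: P2: load  L3  ⟶  IIM  (L3)  txn=∅  M[L3]=20
step 9: P2: store L2 := 59  ⟶  IIM  (L2)  txn=BusRdX+Flush  M[L2]=32
step 10: P1: load  L0  ⟶  SSS  (L0)  txn=BusRd  M[L0]=80
step 11: P0: store L2 := 16  ⟶  MII  (L2)  txn=BusRdX+Flush  M[L2]=59
step 12: P0: load  L1  ⟶  SSI  (L1)  txn=∅  M[L1]=90
step 13: P0: load  L0  ⟶  SSS  (L0)  txn=∅  M[L0]=80
step 14: P0: store L1 := 27  ⟶  MII  (L1)  txn=BusUpgr  M[L1]=90
step 15: P0: store L2 := 20  ⟶  MII  (L2)  txn=∅  M[L2]=59
step 16: P1: load  L1  ⟶  SSI  (L1)  txn=BusRd+Flush  M[L1]=27
step 17: P0: load  L3  ⟶  SIS  (L3)  txn=BusRd+Flush  M[L3]=75
step 18: P1: load  L3  ⟶  SSS  (L3)  txn=BusRd  M[L3]=75
step 19: P1: store L2 := 47  ⟶  IMI  (L2)  txn=BusRdX+Flush  M[L2]=20
step 20: P1: load  L0  ⟶  SSS  (L0)  txn=∅  M[L0]=80
step 21: P1: load  L0  ⟶  SSS  (L0)  txn=∅  M[L0]=80
step 22: P0: store L3 := 70  ⟶  MII  (L3)  txn=BusUpgr  M[L3]=75
step 23: P0: store L0 := 51  ⟶  MII  (L0)  txn=BusUpgr  M[L0]=80
step 24: P1: load  L0  ⟶  SSI  (L0)  txn=BusRd+Flush  M[L0]=51
step 25: P2: load  L3  ⟶  SIS  (L3)  txn=BusRd+Flush  M[L3]=70
step 26: P2: load  L2  ⟶  ISS  (L2)  txn=BusRd+Flush  M[L2]=47
step 27: P2: load  L0  ⟶  SSS  (L0)  txn=BusRd  M[L0]=51
step 28: P2: store L0 := 23  ⟶  IIM  (L0)  txn=BusUpgr  M[L0]=51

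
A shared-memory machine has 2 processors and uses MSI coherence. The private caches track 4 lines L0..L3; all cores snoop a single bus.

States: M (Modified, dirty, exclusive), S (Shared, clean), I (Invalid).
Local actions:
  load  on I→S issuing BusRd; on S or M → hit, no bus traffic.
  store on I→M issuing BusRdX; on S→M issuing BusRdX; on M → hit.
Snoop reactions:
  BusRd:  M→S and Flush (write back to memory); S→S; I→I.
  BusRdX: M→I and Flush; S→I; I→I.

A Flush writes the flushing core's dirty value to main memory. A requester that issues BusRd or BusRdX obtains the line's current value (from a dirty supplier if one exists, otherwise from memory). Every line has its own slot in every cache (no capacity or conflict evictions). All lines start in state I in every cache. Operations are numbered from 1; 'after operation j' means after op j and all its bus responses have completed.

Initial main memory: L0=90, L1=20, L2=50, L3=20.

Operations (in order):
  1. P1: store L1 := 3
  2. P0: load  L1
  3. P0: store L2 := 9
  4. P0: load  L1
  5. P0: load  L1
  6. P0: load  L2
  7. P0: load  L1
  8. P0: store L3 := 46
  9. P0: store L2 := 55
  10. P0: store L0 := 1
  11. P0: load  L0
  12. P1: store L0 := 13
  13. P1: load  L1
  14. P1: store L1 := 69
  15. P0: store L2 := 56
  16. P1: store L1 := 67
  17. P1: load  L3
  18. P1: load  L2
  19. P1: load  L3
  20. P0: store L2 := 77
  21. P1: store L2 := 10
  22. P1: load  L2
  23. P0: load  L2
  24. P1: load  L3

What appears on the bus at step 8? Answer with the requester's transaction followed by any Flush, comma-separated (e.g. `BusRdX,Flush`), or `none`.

bus = BusRdX

step 1: P1: store L1 := 3  ⟶  IM  (L1)  txn=BusRdX  M[L1]=20
step 2: P0: load  L1  ⟶  SS  (L1)  txn=BusRd+Flush  M[L1]=3
step 3: P0: store L2 := 9  ⟶  MI  (L2)  txn=BusRdX  M[L2]=50
step 4: P0: load  L1  ⟶  SS  (L1)  txn=∅  M[L1]=3
step 5: P0: load  L1  ⟶  SS  (L1)  txn=∅  M[L1]=3
step 6: P0: load  L2  ⟶  MI  (L2)  txn=∅  M[L2]=50
step 7: P0: load  L1  ⟶  SS  (L1)  txn=∅  M[L1]=3
step 8: P0: store L3 := 46  ⟶  MI  (L3)  txn=BusRdX  M[L3]=20
step 9: P0: store L2 := 55  ⟶  MI  (L2)  txn=∅  M[L2]=50
step 10: P0: store L0 := 1  ⟶  MI  (L0)  txn=BusRdX  M[L0]=90
step 11: P0: load  L0  ⟶  MI  (L0)  txn=∅  M[L0]=90
step 12: P1: store L0 := 13  ⟶  IM  (L0)  txn=BusRdX+Flush  M[L0]=1
step 13: P1: load  L1  ⟶  SS  (L1)  txn=∅  M[L1]=3
step 14: P1: store L1 := 69  ⟶  IM  (L1)  txn=BusRdX  M[L1]=3
step 15: P0: store L2 := 56  ⟶  MI  (L2)  txn=∅  M[L2]=50
step 16: P1: store L1 := 67  ⟶  IM  (L1)  txn=∅  M[L1]=3
step 17: P1: load  L3  ⟶  SS  (L3)  txn=BusRd+Flush  M[L3]=46
step 18: P1: load  L2  ⟶  SS  (L2)  txn=BusRd+Flush  M[L2]=56
step 19: P1: load  L3  ⟶  SS  (L3)  txn=∅  M[L3]=46
step 20: P0: store L2 := 77  ⟶  MI  (L2)  txn=BusRdX  M[L2]=56
step 21: P1: store L2 := 10  ⟶  IM  (L2)  txn=BusRdX+Flush  M[L2]=77
step 22: P1: load  L2  ⟶  IM  (L2)  txn=∅  M[L2]=77
step 23: P0: load  L2  ⟶  SS  (L2)  txn=BusRd+Flush  M[L2]=10
step 24: P1: load  L3  ⟶  SS  (L3)  txn=∅  M[L3]=46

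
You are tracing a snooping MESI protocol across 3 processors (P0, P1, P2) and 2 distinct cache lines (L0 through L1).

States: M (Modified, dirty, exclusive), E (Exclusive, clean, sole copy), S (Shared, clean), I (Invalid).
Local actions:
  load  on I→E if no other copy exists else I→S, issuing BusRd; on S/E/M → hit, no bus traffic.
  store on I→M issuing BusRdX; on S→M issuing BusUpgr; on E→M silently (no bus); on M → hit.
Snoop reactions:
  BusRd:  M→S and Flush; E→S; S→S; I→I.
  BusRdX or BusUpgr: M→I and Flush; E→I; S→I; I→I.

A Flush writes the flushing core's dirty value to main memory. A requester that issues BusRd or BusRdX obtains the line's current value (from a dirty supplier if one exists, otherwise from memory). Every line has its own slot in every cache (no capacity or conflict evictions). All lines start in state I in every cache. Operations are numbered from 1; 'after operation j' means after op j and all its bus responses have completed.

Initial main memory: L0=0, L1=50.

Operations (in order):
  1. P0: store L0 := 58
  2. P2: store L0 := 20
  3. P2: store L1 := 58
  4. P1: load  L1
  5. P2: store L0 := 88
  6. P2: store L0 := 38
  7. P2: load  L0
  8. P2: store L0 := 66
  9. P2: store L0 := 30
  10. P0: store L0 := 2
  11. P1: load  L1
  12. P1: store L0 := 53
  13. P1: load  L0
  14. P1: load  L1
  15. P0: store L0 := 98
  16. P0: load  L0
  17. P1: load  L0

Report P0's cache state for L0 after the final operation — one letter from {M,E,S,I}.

state = S

1. P0: store L0 := 58  bus=[BusRdX]  L0: P0=M P1=I P2=I  mem[L0]=0
2. P2: store L0 := 20  bus=[BusRdX,Flush]  L0: P0=I P1=I P2=M  mem[L0]=58
3. P2: store L1 := 58  bus=[BusRdX]  L1: P0=I P1=I P2=M  mem[L1]=50
4. P1: load  L1  bus=[BusRd,Flush]  L1: P0=I P1=S P2=S  mem[L1]=58
5. P2: store L0 := 88  bus=[-]  L0: P0=I P1=I P2=M  mem[L0]=58
6. P2: store L0 := 38  bus=[-]  L0: P0=I P1=I P2=M  mem[L0]=58
7. P2: load  L0  bus=[-]  L0: P0=I P1=I P2=M  mem[L0]=58
8. P2: store L0 := 66  bus=[-]  L0: P0=I P1=I P2=M  mem[L0]=58
9. P2: store L0 := 30  bus=[-]  L0: P0=I P1=I P2=M  mem[L0]=58
10. P0: store L0 := 2  bus=[BusRdX,Flush]  L0: P0=M P1=I P2=I  mem[L0]=30
11. P1: load  L1  bus=[-]  L1: P0=I P1=S P2=S  mem[L1]=58
12. P1: store L0 := 53  bus=[BusRdX,Flush]  L0: P0=I P1=M P2=I  mem[L0]=2
13. P1: load  L0  bus=[-]  L0: P0=I P1=M P2=I  mem[L0]=2
14. P1: load  L1  bus=[-]  L1: P0=I P1=S P2=S  mem[L1]=58
15. P0: store L0 := 98  bus=[BusRdX,Flush]  L0: P0=M P1=I P2=I  mem[L0]=53
16. P0: load  L0  bus=[-]  L0: P0=M P1=I P2=I  mem[L0]=53
17. P1: load  L0  bus=[BusRd,Flush]  L0: P0=S P1=S P2=I  mem[L0]=98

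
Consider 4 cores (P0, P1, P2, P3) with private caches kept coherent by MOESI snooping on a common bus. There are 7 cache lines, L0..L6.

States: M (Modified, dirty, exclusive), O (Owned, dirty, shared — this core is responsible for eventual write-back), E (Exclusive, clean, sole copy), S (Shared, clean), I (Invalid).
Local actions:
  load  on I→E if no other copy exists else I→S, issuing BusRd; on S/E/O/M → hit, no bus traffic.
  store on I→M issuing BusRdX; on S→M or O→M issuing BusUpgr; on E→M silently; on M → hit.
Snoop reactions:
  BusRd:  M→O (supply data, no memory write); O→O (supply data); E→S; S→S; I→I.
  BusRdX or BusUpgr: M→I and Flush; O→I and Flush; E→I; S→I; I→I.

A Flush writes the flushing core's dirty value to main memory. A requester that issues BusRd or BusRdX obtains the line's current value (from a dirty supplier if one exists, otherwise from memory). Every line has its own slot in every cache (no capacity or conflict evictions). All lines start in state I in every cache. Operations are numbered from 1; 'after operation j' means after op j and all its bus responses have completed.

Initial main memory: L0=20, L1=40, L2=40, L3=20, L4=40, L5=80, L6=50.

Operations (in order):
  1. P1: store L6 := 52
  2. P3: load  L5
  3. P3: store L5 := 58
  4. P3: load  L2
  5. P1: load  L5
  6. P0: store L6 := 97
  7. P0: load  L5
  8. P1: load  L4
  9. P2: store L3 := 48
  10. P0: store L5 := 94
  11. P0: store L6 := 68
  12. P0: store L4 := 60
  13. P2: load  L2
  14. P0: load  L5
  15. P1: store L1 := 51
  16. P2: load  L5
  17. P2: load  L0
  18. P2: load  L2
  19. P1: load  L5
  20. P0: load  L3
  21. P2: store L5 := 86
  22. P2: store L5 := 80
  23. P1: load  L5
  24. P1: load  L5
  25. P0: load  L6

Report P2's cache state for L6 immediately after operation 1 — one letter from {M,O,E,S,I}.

step 1: P1: store L6 := 52  ⟶  IMII  (L6)  txn=BusRdX  M[L6]=50
step 2: P3: load  L5  ⟶  IIIE  (L5)  txn=BusRd  M[L5]=80
step 3: P3: store L5 := 58  ⟶  IIIM  (L5)  txn=∅  M[L5]=80
step 4: P3: load  L2  ⟶  IIIE  (L2)  txn=BusRd  M[L2]=40
step 5: P1: load  L5  ⟶  ISIO  (L5)  txn=BusRd  M[L5]=80
step 6: P0: store L6 := 97  ⟶  MIII  (L6)  txn=BusRdX+Flush  M[L6]=52
step 7: P0: load  L5  ⟶  SSIO  (L5)  txn=BusRd  M[L5]=80
step 8: P1: load  L4  ⟶  IEII  (L4)  txn=BusRd  M[L4]=40
step 9: P2: store L3 := 48  ⟶  IIMI  (L3)  txn=BusRdX  M[L3]=20
step 10: P0: store L5 := 94  ⟶  MIII  (L5)  txn=BusUpgr+Flush  M[L5]=58
step 11: P0: store L6 := 68  ⟶  MIII  (L6)  txn=∅  M[L6]=52
step 12: P0: store L4 := 60  ⟶  MIII  (L4)  txn=BusRdX  M[L4]=40
step 13: P2: load  L2  ⟶  IISS  (L2)  txn=BusRd  M[L2]=40
step 14: P0: load  L5  ⟶  MIII  (L5)  txn=∅  M[L5]=58
step 15: P1: store L1 := 51  ⟶  IMII  (L1)  txn=BusRdX  M[L1]=40
step 16: P2: load  L5  ⟶  OISI  (L5)  txn=BusRd  M[L5]=58
step 17: P2: load  L0  ⟶  IIEI  (L0)  txn=BusRd  M[L0]=20
step 18: P2: load  L2  ⟶  IISS  (L2)  txn=∅  M[L2]=40
step 19: P1: load  L5  ⟶  OSSI  (L5)  txn=BusRd  M[L5]=58
step 20: P0: load  L3  ⟶  SIOI  (L3)  txn=BusRd  M[L3]=20
step 21: P2: store L5 := 86  ⟶  IIMI  (L5)  txn=BusUpgr+Flush  M[L5]=94
step 22: P2: store L5 := 80  ⟶  IIMI  (L5)  txn=∅  M[L5]=94
step 23: P1: load  L5  ⟶  ISOI  (L5)  txn=BusRd  M[L5]=94
step 24: P1: load  L5  ⟶  ISOI  (L5)  txn=∅  M[L5]=94
step 25: P0: load  L6  ⟶  MIII  (L6)  txn=∅  M[L6]=52

state = I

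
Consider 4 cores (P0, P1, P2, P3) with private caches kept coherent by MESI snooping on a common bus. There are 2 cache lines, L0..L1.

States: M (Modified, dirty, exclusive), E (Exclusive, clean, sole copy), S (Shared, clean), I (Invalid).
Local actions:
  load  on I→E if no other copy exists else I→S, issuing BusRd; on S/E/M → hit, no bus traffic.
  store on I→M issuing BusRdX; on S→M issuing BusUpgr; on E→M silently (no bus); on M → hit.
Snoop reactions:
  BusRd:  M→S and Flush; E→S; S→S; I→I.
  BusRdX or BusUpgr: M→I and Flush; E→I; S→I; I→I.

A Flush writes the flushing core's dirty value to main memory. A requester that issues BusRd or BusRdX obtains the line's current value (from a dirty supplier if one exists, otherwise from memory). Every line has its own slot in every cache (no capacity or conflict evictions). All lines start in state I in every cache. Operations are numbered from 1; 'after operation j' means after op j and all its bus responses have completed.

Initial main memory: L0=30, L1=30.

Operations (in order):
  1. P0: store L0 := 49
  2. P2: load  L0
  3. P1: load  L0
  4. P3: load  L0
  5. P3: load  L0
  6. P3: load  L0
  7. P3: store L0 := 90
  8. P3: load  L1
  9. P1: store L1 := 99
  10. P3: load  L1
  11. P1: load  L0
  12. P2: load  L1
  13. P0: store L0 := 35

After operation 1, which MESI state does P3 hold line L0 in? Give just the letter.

state = I

  op1 P0: store L0 := 49 → M/I/I/I on L0; bus BusRdX; mem=30
  op2 P2: load  L0 → S/I/S/I on L0; bus BusRd Flush; mem=49
  op3 P1: load  L0 → S/S/S/I on L0; bus BusRd; mem=49
  op4 P3: load  L0 → S/S/S/S on L0; bus BusRd; mem=49
  op5 P3: load  L0 → S/S/S/S on L0; bus (none); mem=49
  op6 P3: load  L0 → S/S/S/S on L0; bus (none); mem=49
  op7 P3: store L0 := 90 → I/I/I/M on L0; bus BusUpgr; mem=49
  op8 P3: load  L1 → I/I/I/E on L1; bus BusRd; mem=30
  op9 P1: store L1 := 99 → I/M/I/I on L1; bus BusRdX; mem=30
  op10 P3: load  L1 → I/S/I/S on L1; bus BusRd Flush; mem=99
  op11 P1: load  L0 → I/S/I/S on L0; bus BusRd Flush; mem=90
  op12 P2: load  L1 → I/S/S/S on L1; bus BusRd; mem=99
  op13 P0: store L0 := 35 → M/I/I/I on L0; bus BusRdX; mem=90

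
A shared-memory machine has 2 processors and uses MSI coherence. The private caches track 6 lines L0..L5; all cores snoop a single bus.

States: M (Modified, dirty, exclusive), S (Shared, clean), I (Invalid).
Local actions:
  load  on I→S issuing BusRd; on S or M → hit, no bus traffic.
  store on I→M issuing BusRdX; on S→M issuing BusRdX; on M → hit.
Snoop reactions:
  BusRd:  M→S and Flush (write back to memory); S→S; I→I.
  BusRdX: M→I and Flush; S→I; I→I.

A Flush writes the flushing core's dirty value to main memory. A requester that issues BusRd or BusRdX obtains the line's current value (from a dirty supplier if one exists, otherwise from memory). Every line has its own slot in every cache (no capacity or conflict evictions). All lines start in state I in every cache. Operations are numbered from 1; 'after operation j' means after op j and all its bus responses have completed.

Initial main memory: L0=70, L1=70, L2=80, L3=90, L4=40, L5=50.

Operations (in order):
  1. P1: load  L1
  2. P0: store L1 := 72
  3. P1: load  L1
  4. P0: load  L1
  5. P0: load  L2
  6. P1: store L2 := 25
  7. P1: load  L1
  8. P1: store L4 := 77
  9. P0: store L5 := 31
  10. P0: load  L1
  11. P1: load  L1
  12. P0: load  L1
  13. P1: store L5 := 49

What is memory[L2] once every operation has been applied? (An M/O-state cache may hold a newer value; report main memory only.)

  op1 P1: load  L1 → I/S on L1; bus BusRd; mem=70
  op2 P0: store L1 := 72 → M/I on L1; bus BusRdX; mem=70
  op3 P1: load  L1 → S/S on L1; bus BusRd Flush; mem=72
  op4 P0: load  L1 → S/S on L1; bus (none); mem=72
  op5 P0: load  L2 → S/I on L2; bus BusRd; mem=80
  op6 P1: store L2 := 25 → I/M on L2; bus BusRdX; mem=80
  op7 P1: load  L1 → S/S on L1; bus (none); mem=72
  op8 P1: store L4 := 77 → I/M on L4; bus BusRdX; mem=40
  op9 P0: store L5 := 31 → M/I on L5; bus BusRdX; mem=50
  op10 P0: load  L1 → S/S on L1; bus (none); mem=72
  op11 P1: load  L1 → S/S on L1; bus (none); mem=72
  op12 P0: load  L1 → S/S on L1; bus (none); mem=72
  op13 P1: store L5 := 49 → I/M on L5; bus BusRdX Flush; mem=31

memory[L2] = 80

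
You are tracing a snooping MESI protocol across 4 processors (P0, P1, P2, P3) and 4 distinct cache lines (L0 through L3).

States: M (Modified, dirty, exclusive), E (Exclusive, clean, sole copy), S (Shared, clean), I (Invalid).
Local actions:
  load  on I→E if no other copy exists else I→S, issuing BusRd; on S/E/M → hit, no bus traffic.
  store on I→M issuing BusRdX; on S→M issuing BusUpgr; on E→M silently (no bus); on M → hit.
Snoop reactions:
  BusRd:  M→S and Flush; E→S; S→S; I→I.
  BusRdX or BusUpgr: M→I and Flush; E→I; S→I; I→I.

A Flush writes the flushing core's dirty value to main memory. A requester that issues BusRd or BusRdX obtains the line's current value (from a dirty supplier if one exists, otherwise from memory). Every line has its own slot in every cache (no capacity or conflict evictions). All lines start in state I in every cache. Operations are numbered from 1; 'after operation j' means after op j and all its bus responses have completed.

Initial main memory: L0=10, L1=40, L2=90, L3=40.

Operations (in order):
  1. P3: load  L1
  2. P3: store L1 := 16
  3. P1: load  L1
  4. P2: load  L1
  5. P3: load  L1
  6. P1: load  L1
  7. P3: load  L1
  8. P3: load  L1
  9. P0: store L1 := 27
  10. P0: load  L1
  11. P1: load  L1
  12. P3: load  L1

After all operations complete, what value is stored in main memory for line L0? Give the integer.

memory[L0] = 10

  op1 P3: load  L1 → I/I/I/E on L1; bus BusRd; mem=40
  op2 P3: store L1 := 16 → I/I/I/M on L1; bus (none); mem=40
  op3 P1: load  L1 → I/S/I/S on L1; bus BusRd Flush; mem=16
  op4 P2: load  L1 → I/S/S/S on L1; bus BusRd; mem=16
  op5 P3: load  L1 → I/S/S/S on L1; bus (none); mem=16
  op6 P1: load  L1 → I/S/S/S on L1; bus (none); mem=16
  op7 P3: load  L1 → I/S/S/S on L1; bus (none); mem=16
  op8 P3: load  L1 → I/S/S/S on L1; bus (none); mem=16
  op9 P0: store L1 := 27 → M/I/I/I on L1; bus BusRdX; mem=16
  op10 P0: load  L1 → M/I/I/I on L1; bus (none); mem=16
  op11 P1: load  L1 → S/S/I/I on L1; bus BusRd Flush; mem=27
  op12 P3: load  L1 → S/S/I/S on L1; bus BusRd; mem=27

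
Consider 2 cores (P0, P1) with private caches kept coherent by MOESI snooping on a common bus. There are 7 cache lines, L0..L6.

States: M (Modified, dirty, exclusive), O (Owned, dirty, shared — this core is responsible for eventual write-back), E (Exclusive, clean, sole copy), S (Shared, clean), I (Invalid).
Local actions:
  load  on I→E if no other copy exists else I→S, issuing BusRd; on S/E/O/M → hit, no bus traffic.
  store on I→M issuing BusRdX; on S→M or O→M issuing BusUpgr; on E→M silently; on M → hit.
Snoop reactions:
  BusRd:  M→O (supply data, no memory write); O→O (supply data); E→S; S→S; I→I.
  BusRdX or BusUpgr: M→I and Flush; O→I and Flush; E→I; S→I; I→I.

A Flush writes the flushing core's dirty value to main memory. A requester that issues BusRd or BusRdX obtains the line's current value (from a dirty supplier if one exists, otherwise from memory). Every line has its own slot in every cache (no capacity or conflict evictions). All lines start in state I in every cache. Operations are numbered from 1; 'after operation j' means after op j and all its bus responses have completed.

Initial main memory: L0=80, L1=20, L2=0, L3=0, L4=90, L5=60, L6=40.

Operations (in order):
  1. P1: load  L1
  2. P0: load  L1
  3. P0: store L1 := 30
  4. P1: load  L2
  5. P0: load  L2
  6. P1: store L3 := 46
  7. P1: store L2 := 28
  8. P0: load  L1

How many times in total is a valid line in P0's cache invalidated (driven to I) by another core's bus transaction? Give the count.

1. P1: load  L1  bus=[BusRd]  L1: P0=I P1=E  mem[L1]=20
2. P0: load  L1  bus=[BusRd]  L1: P0=S P1=S  mem[L1]=20
3. P0: store L1 := 30  bus=[BusUpgr]  L1: P0=M P1=I  mem[L1]=20
4. P1: load  L2  bus=[BusRd]  L2: P0=I P1=E  mem[L2]=0
5. P0: load  L2  bus=[BusRd]  L2: P0=S P1=S  mem[L2]=0
6. P1: store L3 := 46  bus=[BusRdX]  L3: P0=I P1=M  mem[L3]=0
7. P1: store L2 := 28  bus=[BusUpgr]  L2: P0=I P1=M  mem[L2]=0
8. P0: load  L1  bus=[-]  L1: P0=M P1=I  mem[L1]=20

invalidations = 1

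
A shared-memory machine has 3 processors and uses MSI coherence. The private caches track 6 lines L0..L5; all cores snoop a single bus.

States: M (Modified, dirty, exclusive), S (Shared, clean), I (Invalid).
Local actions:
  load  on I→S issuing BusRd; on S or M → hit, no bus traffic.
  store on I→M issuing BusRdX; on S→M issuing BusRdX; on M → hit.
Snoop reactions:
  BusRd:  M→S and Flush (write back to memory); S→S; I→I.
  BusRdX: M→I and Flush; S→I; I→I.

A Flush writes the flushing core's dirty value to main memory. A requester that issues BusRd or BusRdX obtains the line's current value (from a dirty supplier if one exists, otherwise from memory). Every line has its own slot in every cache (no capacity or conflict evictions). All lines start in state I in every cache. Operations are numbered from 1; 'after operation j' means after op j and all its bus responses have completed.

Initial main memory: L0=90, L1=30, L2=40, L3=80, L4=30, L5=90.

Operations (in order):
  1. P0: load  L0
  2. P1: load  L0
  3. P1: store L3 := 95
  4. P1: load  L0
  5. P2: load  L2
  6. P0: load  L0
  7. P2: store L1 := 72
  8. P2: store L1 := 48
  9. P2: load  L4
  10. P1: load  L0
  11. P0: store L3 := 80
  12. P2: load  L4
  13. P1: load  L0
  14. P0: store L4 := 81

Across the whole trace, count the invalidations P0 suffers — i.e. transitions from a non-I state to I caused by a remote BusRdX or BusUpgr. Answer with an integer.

step 1: P0: load  L0  ⟶  SII  (L0)  txn=BusRd  M[L0]=90
step 2: P1: load  L0  ⟶  SSI  (L0)  txn=BusRd  M[L0]=90
step 3: P1: store L3 := 95  ⟶  IMI  (L3)  txn=BusRdX  M[L3]=80
step 4: P1: load  L0  ⟶  SSI  (L0)  txn=∅  M[L0]=90
step 5: P2: load  L2  ⟶  IIS  (L2)  txn=BusRd  M[L2]=40
step 6: P0: load  L0  ⟶  SSI  (L0)  txn=∅  M[L0]=90
step 7: P2: store L1 := 72  ⟶  IIM  (L1)  txn=BusRdX  M[L1]=30
step 8: P2: store L1 := 48  ⟶  IIM  (L1)  txn=∅  M[L1]=30
step 9: P2: load  L4  ⟶  IIS  (L4)  txn=BusRd  M[L4]=30
step 10: P1: load  L0  ⟶  SSI  (L0)  txn=∅  M[L0]=90
step 11: P0: store L3 := 80  ⟶  MII  (L3)  txn=BusRdX+Flush  M[L3]=95
step 12: P2: load  L4  ⟶  IIS  (L4)  txn=∅  M[L4]=30
step 13: P1: load  L0  ⟶  SSI  (L0)  txn=∅  M[L0]=90
step 14: P0: store L4 := 81  ⟶  MII  (L4)  txn=BusRdX  M[L4]=30

invalidations = 0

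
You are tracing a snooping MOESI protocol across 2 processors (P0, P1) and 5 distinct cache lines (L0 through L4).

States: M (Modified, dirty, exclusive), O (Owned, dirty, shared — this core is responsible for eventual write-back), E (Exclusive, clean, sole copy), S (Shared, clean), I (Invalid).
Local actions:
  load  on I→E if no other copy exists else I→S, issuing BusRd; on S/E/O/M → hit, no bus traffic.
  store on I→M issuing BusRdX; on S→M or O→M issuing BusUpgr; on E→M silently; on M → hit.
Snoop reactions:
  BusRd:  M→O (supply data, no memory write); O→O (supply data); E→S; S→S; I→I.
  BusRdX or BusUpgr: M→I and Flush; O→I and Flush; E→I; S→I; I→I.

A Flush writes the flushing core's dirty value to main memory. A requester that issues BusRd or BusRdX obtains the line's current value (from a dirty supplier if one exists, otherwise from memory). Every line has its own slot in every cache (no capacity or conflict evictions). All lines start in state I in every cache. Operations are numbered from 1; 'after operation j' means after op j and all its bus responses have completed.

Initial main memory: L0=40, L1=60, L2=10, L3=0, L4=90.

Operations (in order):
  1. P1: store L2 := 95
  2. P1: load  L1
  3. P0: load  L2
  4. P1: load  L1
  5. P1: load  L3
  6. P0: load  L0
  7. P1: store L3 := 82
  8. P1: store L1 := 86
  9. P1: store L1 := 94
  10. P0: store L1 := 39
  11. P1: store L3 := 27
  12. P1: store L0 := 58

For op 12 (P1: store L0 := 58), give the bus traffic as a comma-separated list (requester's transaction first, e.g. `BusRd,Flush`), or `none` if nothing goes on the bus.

bus = BusRdX

[1] P1: store L2 := 95 | P0:I, P1:M(95) | bus: BusRdX
[2] P1: load  L1 | P0:I, P1:E(60) | bus: BusRd
[3] P0: load  L2 | P0:S(95), P1:O(95) | bus: BusRd
[4] P1: load  L1 | P0:I, P1:E(60) | bus: none
[5] P1: load  L3 | P0:I, P1:E(0) | bus: BusRd
[6] P0: load  L0 | P0:E(40), P1:I | bus: BusRd
[7] P1: store L3 := 82 | P0:I, P1:M(82) | bus: none
[8] P1: store L1 := 86 | P0:I, P1:M(86) | bus: none
[9] P1: store L1 := 94 | P0:I, P1:M(94) | bus: none
[10] P0: store L1 := 39 | P0:M(39), P1:I | bus: BusRdX,Flush
[11] P1: store L3 := 27 | P0:I, P1:M(27) | bus: none
[12] P1: store L0 := 58 | P0:I, P1:M(58) | bus: BusRdX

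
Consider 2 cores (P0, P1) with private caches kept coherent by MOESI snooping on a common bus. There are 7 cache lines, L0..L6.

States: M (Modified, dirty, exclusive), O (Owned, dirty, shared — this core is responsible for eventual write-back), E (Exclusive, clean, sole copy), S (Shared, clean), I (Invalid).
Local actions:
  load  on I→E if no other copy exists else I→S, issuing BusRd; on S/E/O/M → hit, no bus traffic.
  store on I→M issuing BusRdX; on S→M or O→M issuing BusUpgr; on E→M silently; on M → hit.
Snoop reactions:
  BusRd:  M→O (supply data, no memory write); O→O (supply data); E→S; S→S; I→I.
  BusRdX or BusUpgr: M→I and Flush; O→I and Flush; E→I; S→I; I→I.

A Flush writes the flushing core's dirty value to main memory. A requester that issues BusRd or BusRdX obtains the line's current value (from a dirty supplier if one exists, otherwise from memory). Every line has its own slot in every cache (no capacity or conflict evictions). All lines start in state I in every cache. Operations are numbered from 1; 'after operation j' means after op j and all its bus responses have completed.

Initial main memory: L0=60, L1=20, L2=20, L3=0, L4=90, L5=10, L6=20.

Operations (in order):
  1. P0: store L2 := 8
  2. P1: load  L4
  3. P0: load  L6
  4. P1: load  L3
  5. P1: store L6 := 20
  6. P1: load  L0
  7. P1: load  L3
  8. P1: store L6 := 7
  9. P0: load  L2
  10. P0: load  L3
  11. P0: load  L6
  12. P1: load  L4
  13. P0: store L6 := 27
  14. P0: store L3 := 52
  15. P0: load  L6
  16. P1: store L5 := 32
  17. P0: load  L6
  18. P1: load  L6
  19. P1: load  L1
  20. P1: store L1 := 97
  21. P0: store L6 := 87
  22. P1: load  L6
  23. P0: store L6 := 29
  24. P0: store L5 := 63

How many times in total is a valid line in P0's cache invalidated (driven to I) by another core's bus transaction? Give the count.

invalidations = 1

  op1 P0: store L2 := 8 → M/I on L2; bus BusRdX; mem=20
  op2 P1: load  L4 → I/E on L4; bus BusRd; mem=90
  op3 P0: load  L6 → E/I on L6; bus BusRd; mem=20
  op4 P1: load  L3 → I/E on L3; bus BusRd; mem=0
  op5 P1: store L6 := 20 → I/M on L6; bus BusRdX; mem=20
  op6 P1: load  L0 → I/E on L0; bus BusRd; mem=60
  op7 P1: load  L3 → I/E on L3; bus (none); mem=0
  op8 P1: store L6 := 7 → I/M on L6; bus (none); mem=20
  op9 P0: load  L2 → M/I on L2; bus (none); mem=20
  op10 P0: load  L3 → S/S on L3; bus BusRd; mem=0
  op11 P0: load  L6 → S/O on L6; bus BusRd; mem=20
  op12 P1: load  L4 → I/E on L4; bus (none); mem=90
  op13 P0: store L6 := 27 → M/I on L6; bus BusUpgr Flush; mem=7
  op14 P0: store L3 := 52 → M/I on L3; bus BusUpgr; mem=0
  op15 P0: load  L6 → M/I on L6; bus (none); mem=7
  op16 P1: store L5 := 32 → I/M on L5; bus BusRdX; mem=10
  op17 P0: load  L6 → M/I on L6; bus (none); mem=7
  op18 P1: load  L6 → O/S on L6; bus BusRd; mem=7
  op19 P1: load  L1 → I/E on L1; bus BusRd; mem=20
  op20 P1: store L1 := 97 → I/M on L1; bus (none); mem=20
  op21 P0: store L6 := 87 → M/I on L6; bus BusUpgr; mem=7
  op22 P1: load  L6 → O/S on L6; bus BusRd; mem=7
  op23 P0: store L6 := 29 → M/I on L6; bus BusUpgr; mem=7
  op24 P0: store L5 := 63 → M/I on L5; bus BusRdX Flush; mem=32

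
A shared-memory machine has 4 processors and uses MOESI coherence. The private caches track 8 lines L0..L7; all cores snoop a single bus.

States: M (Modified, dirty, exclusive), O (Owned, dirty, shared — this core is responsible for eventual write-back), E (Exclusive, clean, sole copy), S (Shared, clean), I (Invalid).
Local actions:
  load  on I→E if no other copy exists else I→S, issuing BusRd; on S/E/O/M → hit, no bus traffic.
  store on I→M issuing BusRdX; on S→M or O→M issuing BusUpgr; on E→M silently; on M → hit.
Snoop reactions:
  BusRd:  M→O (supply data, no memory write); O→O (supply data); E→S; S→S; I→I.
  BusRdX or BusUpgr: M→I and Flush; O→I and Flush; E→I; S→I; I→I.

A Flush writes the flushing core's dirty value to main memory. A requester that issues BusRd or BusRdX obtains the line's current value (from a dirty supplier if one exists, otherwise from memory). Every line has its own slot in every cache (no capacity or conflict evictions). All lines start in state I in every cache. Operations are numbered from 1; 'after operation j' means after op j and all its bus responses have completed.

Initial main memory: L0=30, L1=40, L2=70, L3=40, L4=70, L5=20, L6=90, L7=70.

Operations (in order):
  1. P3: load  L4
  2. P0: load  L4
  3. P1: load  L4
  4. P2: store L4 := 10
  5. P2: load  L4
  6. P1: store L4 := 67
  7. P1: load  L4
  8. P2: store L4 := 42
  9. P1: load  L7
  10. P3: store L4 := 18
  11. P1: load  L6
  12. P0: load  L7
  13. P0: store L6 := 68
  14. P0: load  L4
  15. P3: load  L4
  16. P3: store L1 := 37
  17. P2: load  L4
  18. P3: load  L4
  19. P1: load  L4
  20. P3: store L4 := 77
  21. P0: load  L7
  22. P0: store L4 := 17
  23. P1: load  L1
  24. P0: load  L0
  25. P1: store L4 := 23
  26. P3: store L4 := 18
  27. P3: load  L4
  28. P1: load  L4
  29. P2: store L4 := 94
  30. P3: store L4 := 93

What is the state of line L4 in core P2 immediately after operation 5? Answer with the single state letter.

state = M

  op1 P3: load  L4 → I/I/I/E on L4; bus BusRd; mem=70
  op2 P0: load  L4 → S/I/I/S on L4; bus BusRd; mem=70
  op3 P1: load  L4 → S/S/I/S on L4; bus BusRd; mem=70
  op4 P2: store L4 := 10 → I/I/M/I on L4; bus BusRdX; mem=70
  op5 P2: load  L4 → I/I/M/I on L4; bus (none); mem=70
  op6 P1: store L4 := 67 → I/M/I/I on L4; bus BusRdX Flush; mem=10
  op7 P1: load  L4 → I/M/I/I on L4; bus (none); mem=10
  op8 P2: store L4 := 42 → I/I/M/I on L4; bus BusRdX Flush; mem=67
  op9 P1: load  L7 → I/E/I/I on L7; bus BusRd; mem=70
  op10 P3: store L4 := 18 → I/I/I/M on L4; bus BusRdX Flush; mem=42
  op11 P1: load  L6 → I/E/I/I on L6; bus BusRd; mem=90
  op12 P0: load  L7 → S/S/I/I on L7; bus BusRd; mem=70
  op13 P0: store L6 := 68 → M/I/I/I on L6; bus BusRdX; mem=90
  op14 P0: load  L4 → S/I/I/O on L4; bus BusRd; mem=42
  op15 P3: load  L4 → S/I/I/O on L4; bus (none); mem=42
  op16 P3: store L1 := 37 → I/I/I/M on L1; bus BusRdX; mem=40
  op17 P2: load  L4 → S/I/S/O on L4; bus BusRd; mem=42
  op18 P3: load  L4 → S/I/S/O on L4; bus (none); mem=42
  op19 P1: load  L4 → S/S/S/O on L4; bus BusRd; mem=42
  op20 P3: store L4 := 77 → I/I/I/M on L4; bus BusUpgr; mem=42
  op21 P0: load  L7 → S/S/I/I on L7; bus (none); mem=70
  op22 P0: store L4 := 17 → M/I/I/I on L4; bus BusRdX Flush; mem=77
  op23 P1: load  L1 → I/S/I/O on L1; bus BusRd; mem=40
  op24 P0: load  L0 → E/I/I/I on L0; bus BusRd; mem=30
  op25 P1: store L4 := 23 → I/M/I/I on L4; bus BusRdX Flush; mem=17
  op26 P3: store L4 := 18 → I/I/I/M on L4; bus BusRdX Flush; mem=23
  op27 P3: load  L4 → I/I/I/M on L4; bus (none); mem=23
  op28 P1: load  L4 → I/S/I/O on L4; bus BusRd; mem=23
  op29 P2: store L4 := 94 → I/I/M/I on L4; bus BusRdX Flush; mem=18
  op30 P3: store L4 := 93 → I/I/I/M on L4; bus BusRdX Flush; mem=94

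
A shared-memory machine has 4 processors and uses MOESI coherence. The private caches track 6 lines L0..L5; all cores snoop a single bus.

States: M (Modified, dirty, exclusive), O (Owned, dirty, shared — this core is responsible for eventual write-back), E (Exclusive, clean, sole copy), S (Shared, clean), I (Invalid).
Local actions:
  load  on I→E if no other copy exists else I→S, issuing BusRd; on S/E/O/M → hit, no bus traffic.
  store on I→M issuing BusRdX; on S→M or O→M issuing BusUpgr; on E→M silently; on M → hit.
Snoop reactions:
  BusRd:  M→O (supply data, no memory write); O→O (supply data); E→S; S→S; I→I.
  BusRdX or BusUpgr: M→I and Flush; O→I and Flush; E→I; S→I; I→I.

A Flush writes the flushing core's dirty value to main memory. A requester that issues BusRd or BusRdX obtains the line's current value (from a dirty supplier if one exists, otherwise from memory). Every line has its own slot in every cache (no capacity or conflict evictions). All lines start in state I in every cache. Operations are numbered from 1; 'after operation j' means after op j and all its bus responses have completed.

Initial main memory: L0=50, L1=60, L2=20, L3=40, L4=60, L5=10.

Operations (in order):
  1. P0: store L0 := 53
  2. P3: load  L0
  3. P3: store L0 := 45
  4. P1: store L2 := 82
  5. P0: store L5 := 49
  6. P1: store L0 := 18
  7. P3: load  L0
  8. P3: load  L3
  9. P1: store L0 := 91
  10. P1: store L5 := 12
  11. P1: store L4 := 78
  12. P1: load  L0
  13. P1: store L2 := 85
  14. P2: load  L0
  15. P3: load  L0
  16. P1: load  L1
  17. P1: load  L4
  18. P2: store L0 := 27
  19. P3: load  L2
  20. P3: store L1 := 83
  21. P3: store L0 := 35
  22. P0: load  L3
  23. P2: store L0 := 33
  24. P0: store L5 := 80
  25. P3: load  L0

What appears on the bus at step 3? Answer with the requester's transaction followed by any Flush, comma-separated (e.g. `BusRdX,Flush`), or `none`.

bus = BusUpgr,Flush

step 1: P0: store L0 := 53  ⟶  MIII  (L0)  txn=BusRdX  M[L0]=50
step 2: P3: load  L0  ⟶  OIIS  (L0)  txn=BusRd  M[L0]=50
step 3: P3: store L0 := 45  ⟶  IIIM  (L0)  txn=BusUpgr+Flush  M[L0]=53
step 4: P1: store L2 := 82  ⟶  IMII  (L2)  txn=BusRdX  M[L2]=20
step 5: P0: store L5 := 49  ⟶  MIII  (L5)  txn=BusRdX  M[L5]=10
step 6: P1: store L0 := 18  ⟶  IMII  (L0)  txn=BusRdX+Flush  M[L0]=45
step 7: P3: load  L0  ⟶  IOIS  (L0)  txn=BusRd  M[L0]=45
step 8: P3: load  L3  ⟶  IIIE  (L3)  txn=BusRd  M[L3]=40
step 9: P1: store L0 := 91  ⟶  IMII  (L0)  txn=BusUpgr  M[L0]=45
step 10: P1: store L5 := 12  ⟶  IMII  (L5)  txn=BusRdX+Flush  M[L5]=49
step 11: P1: store L4 := 78  ⟶  IMII  (L4)  txn=BusRdX  M[L4]=60
step 12: P1: load  L0  ⟶  IMII  (L0)  txn=∅  M[L0]=45
step 13: P1: store L2 := 85  ⟶  IMII  (L2)  txn=∅  M[L2]=20
step 14: P2: load  L0  ⟶  IOSI  (L0)  txn=BusRd  M[L0]=45
step 15: P3: load  L0  ⟶  IOSS  (L0)  txn=BusRd  M[L0]=45
step 16: P1: load  L1  ⟶  IEII  (L1)  txn=BusRd  M[L1]=60
step 17: P1: load  L4  ⟶  IMII  (L4)  txn=∅  M[L4]=60
step 18: P2: store L0 := 27  ⟶  IIMI  (L0)  txn=BusUpgr+Flush  M[L0]=91
step 19: P3: load  L2  ⟶  IOIS  (L2)  txn=BusRd  M[L2]=20
step 20: P3: store L1 := 83  ⟶  IIIM  (L1)  txn=BusRdX  M[L1]=60
step 21: P3: store L0 := 35  ⟶  IIIM  (L0)  txn=BusRdX+Flush  M[L0]=27
step 22: P0: load  L3  ⟶  SIIS  (L3)  txn=BusRd  M[L3]=40
step 23: P2: store L0 := 33  ⟶  IIMI  (L0)  txn=BusRdX+Flush  M[L0]=35
step 24: P0: store L5 := 80  ⟶  MIII  (L5)  txn=BusRdX+Flush  M[L5]=12
step 25: P3: load  L0  ⟶  IIOS  (L0)  txn=BusRd  M[L0]=35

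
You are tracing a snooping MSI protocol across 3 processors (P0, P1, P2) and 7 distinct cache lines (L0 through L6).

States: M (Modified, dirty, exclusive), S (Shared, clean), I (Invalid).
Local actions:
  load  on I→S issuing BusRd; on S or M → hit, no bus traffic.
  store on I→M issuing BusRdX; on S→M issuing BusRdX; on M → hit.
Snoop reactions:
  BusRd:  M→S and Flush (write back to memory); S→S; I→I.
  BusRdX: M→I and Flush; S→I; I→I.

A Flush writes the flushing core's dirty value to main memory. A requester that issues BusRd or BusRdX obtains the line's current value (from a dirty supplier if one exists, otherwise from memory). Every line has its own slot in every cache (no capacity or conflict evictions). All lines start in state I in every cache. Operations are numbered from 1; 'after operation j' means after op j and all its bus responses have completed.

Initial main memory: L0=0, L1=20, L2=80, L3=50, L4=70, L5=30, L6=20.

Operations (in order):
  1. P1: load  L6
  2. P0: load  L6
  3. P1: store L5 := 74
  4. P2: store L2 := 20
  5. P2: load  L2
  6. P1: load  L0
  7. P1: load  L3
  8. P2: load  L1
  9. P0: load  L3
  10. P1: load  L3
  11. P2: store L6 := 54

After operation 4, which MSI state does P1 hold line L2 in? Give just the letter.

[1] P1: load  L6 | P0:I, P1:S(20), P2:I | bus: BusRd
[2] P0: load  L6 | P0:S(20), P1:S(20), P2:I | bus: BusRd
[3] P1: store L5 := 74 | P0:I, P1:M(74), P2:I | bus: BusRdX
[4] P2: store L2 := 20 | P0:I, P1:I, P2:M(20) | bus: BusRdX
[5] P2: load  L2 | P0:I, P1:I, P2:M(20) | bus: none
[6] P1: load  L0 | P0:I, P1:S(0), P2:I | bus: BusRd
[7] P1: load  L3 | P0:I, P1:S(50), P2:I | bus: BusRd
[8] P2: load  L1 | P0:I, P1:I, P2:S(20) | bus: BusRd
[9] P0: load  L3 | P0:S(50), P1:S(50), P2:I | bus: BusRd
[10] P1: load  L3 | P0:S(50), P1:S(50), P2:I | bus: none
[11] P2: store L6 := 54 | P0:I, P1:I, P2:M(54) | bus: BusRdX

state = I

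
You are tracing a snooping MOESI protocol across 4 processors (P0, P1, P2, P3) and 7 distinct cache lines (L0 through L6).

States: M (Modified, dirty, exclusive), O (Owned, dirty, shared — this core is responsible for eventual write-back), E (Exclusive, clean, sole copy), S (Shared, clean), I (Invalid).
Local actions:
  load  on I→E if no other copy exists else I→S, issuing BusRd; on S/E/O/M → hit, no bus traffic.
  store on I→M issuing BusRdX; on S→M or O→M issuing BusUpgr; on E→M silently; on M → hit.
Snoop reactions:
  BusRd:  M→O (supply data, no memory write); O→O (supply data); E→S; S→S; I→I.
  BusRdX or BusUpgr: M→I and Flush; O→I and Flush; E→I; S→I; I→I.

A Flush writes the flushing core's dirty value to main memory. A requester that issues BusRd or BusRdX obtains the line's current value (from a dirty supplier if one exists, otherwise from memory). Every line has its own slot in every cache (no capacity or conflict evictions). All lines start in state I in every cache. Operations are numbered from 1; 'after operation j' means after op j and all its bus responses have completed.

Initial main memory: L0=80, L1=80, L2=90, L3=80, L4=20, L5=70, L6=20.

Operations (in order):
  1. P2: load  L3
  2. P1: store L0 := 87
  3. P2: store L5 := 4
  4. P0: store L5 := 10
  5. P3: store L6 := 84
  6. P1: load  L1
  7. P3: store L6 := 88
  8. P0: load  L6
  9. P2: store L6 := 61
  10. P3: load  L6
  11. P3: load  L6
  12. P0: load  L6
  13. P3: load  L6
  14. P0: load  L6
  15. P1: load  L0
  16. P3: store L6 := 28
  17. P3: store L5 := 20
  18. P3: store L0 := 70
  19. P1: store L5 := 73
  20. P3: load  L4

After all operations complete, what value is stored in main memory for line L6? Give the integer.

memory[L6] = 61

1. P2: load  L3  bus=[BusRd]  L3: P0=I P1=I P2=E P3=I  mem[L3]=80
2. P1: store L0 := 87  bus=[BusRdX]  L0: P0=I P1=M P2=I P3=I  mem[L0]=80
3. P2: store L5 := 4  bus=[BusRdX]  L5: P0=I P1=I P2=M P3=I  mem[L5]=70
4. P0: store L5 := 10  bus=[BusRdX,Flush]  L5: P0=M P1=I P2=I P3=I  mem[L5]=4
5. P3: store L6 := 84  bus=[BusRdX]  L6: P0=I P1=I P2=I P3=M  mem[L6]=20
6. P1: load  L1  bus=[BusRd]  L1: P0=I P1=E P2=I P3=I  mem[L1]=80
7. P3: store L6 := 88  bus=[-]  L6: P0=I P1=I P2=I P3=M  mem[L6]=20
8. P0: load  L6  bus=[BusRd]  L6: P0=S P1=I P2=I P3=O  mem[L6]=20
9. P2: store L6 := 61  bus=[BusRdX,Flush]  L6: P0=I P1=I P2=M P3=I  mem[L6]=88
10. P3: load  L6  bus=[BusRd]  L6: P0=I P1=I P2=O P3=S  mem[L6]=88
11. P3: load  L6  bus=[-]  L6: P0=I P1=I P2=O P3=S  mem[L6]=88
12. P0: load  L6  bus=[BusRd]  L6: P0=S P1=I P2=O P3=S  mem[L6]=88
13. P3: load  L6  bus=[-]  L6: P0=S P1=I P2=O P3=S  mem[L6]=88
14. P0: load  L6  bus=[-]  L6: P0=S P1=I P2=O P3=S  mem[L6]=88
15. P1: load  L0  bus=[-]  L0: P0=I P1=M P2=I P3=I  mem[L0]=80
16. P3: store L6 := 28  bus=[BusUpgr,Flush]  L6: P0=I P1=I P2=I P3=M  mem[L6]=61
17. P3: store L5 := 20  bus=[BusRdX,Flush]  L5: P0=I P1=I P2=I P3=M  mem[L5]=10
18. P3: store L0 := 70  bus=[BusRdX,Flush]  L0: P0=I P1=I P2=I P3=M  mem[L0]=87
19. P1: store L5 := 73  bus=[BusRdX,Flush]  L5: P0=I P1=M P2=I P3=I  mem[L5]=20
20. P3: load  L4  bus=[BusRd]  L4: P0=I P1=I P2=I P3=E  mem[L4]=20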